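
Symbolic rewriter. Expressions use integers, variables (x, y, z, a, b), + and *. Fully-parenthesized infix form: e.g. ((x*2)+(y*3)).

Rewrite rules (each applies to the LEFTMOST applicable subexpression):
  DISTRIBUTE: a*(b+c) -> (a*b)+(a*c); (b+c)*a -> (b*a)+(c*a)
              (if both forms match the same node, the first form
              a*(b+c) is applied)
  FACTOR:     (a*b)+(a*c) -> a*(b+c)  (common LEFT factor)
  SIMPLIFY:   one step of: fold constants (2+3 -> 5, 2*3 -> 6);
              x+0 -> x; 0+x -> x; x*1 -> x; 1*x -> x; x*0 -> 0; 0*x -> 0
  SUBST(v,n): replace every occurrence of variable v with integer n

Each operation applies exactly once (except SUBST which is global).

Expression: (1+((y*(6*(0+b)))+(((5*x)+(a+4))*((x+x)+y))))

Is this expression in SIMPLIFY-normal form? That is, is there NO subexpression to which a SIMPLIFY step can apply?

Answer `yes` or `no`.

Answer: no

Derivation:
Expression: (1+((y*(6*(0+b)))+(((5*x)+(a+4))*((x+x)+y))))
Scanning for simplifiable subexpressions (pre-order)...
  at root: (1+((y*(6*(0+b)))+(((5*x)+(a+4))*((x+x)+y)))) (not simplifiable)
  at R: ((y*(6*(0+b)))+(((5*x)+(a+4))*((x+x)+y))) (not simplifiable)
  at RL: (y*(6*(0+b))) (not simplifiable)
  at RLR: (6*(0+b)) (not simplifiable)
  at RLRR: (0+b) (SIMPLIFIABLE)
  at RR: (((5*x)+(a+4))*((x+x)+y)) (not simplifiable)
  at RRL: ((5*x)+(a+4)) (not simplifiable)
  at RRLL: (5*x) (not simplifiable)
  at RRLR: (a+4) (not simplifiable)
  at RRR: ((x+x)+y) (not simplifiable)
  at RRRL: (x+x) (not simplifiable)
Found simplifiable subexpr at path RLRR: (0+b)
One SIMPLIFY step would give: (1+((y*(6*b))+(((5*x)+(a+4))*((x+x)+y))))
-> NOT in normal form.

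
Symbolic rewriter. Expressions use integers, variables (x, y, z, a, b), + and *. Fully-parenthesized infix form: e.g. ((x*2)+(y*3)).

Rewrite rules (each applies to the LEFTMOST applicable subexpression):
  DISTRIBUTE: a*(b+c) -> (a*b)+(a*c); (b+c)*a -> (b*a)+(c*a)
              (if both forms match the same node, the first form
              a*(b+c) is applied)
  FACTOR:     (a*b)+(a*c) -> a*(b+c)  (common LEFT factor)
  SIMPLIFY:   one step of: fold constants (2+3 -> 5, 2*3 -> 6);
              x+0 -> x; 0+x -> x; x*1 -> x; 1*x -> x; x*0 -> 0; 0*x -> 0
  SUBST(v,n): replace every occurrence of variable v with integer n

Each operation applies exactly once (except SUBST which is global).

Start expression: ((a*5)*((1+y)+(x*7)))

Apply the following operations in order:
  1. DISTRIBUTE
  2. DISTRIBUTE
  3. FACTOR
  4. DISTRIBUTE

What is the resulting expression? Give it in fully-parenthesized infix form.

Start: ((a*5)*((1+y)+(x*7)))
Apply DISTRIBUTE at root (target: ((a*5)*((1+y)+(x*7)))): ((a*5)*((1+y)+(x*7))) -> (((a*5)*(1+y))+((a*5)*(x*7)))
Apply DISTRIBUTE at L (target: ((a*5)*(1+y))): (((a*5)*(1+y))+((a*5)*(x*7))) -> ((((a*5)*1)+((a*5)*y))+((a*5)*(x*7)))
Apply FACTOR at L (target: (((a*5)*1)+((a*5)*y))): ((((a*5)*1)+((a*5)*y))+((a*5)*(x*7))) -> (((a*5)*(1+y))+((a*5)*(x*7)))
Apply DISTRIBUTE at L (target: ((a*5)*(1+y))): (((a*5)*(1+y))+((a*5)*(x*7))) -> ((((a*5)*1)+((a*5)*y))+((a*5)*(x*7)))

Answer: ((((a*5)*1)+((a*5)*y))+((a*5)*(x*7)))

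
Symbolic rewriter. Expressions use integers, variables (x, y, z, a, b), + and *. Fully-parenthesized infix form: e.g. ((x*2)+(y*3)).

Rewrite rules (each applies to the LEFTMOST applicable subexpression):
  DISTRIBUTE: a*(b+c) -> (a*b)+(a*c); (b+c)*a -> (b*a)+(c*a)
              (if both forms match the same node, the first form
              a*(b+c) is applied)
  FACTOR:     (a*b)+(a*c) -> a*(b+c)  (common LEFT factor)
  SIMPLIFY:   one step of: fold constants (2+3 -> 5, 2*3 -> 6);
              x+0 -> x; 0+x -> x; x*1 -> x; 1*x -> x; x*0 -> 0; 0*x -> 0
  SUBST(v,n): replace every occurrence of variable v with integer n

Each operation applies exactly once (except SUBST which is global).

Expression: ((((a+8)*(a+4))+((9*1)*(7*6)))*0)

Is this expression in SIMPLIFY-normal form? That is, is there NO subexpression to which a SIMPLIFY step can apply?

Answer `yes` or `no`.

Answer: no

Derivation:
Expression: ((((a+8)*(a+4))+((9*1)*(7*6)))*0)
Scanning for simplifiable subexpressions (pre-order)...
  at root: ((((a+8)*(a+4))+((9*1)*(7*6)))*0) (SIMPLIFIABLE)
  at L: (((a+8)*(a+4))+((9*1)*(7*6))) (not simplifiable)
  at LL: ((a+8)*(a+4)) (not simplifiable)
  at LLL: (a+8) (not simplifiable)
  at LLR: (a+4) (not simplifiable)
  at LR: ((9*1)*(7*6)) (not simplifiable)
  at LRL: (9*1) (SIMPLIFIABLE)
  at LRR: (7*6) (SIMPLIFIABLE)
Found simplifiable subexpr at path root: ((((a+8)*(a+4))+((9*1)*(7*6)))*0)
One SIMPLIFY step would give: 0
-> NOT in normal form.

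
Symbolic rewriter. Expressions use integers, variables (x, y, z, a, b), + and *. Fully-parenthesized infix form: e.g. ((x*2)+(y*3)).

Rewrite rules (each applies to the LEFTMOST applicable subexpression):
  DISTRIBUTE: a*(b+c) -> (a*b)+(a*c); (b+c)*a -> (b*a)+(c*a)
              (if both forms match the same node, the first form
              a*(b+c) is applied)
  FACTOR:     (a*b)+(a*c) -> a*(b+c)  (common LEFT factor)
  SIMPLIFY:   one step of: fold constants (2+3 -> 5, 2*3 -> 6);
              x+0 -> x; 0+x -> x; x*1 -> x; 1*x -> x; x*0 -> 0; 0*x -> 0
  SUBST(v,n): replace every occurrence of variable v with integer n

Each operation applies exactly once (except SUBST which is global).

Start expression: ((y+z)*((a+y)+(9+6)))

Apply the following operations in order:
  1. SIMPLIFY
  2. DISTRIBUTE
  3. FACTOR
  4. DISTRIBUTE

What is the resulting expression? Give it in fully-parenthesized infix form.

Answer: (((y+z)*(a+y))+((y+z)*15))

Derivation:
Start: ((y+z)*((a+y)+(9+6)))
Apply SIMPLIFY at RR (target: (9+6)): ((y+z)*((a+y)+(9+6))) -> ((y+z)*((a+y)+15))
Apply DISTRIBUTE at root (target: ((y+z)*((a+y)+15))): ((y+z)*((a+y)+15)) -> (((y+z)*(a+y))+((y+z)*15))
Apply FACTOR at root (target: (((y+z)*(a+y))+((y+z)*15))): (((y+z)*(a+y))+((y+z)*15)) -> ((y+z)*((a+y)+15))
Apply DISTRIBUTE at root (target: ((y+z)*((a+y)+15))): ((y+z)*((a+y)+15)) -> (((y+z)*(a+y))+((y+z)*15))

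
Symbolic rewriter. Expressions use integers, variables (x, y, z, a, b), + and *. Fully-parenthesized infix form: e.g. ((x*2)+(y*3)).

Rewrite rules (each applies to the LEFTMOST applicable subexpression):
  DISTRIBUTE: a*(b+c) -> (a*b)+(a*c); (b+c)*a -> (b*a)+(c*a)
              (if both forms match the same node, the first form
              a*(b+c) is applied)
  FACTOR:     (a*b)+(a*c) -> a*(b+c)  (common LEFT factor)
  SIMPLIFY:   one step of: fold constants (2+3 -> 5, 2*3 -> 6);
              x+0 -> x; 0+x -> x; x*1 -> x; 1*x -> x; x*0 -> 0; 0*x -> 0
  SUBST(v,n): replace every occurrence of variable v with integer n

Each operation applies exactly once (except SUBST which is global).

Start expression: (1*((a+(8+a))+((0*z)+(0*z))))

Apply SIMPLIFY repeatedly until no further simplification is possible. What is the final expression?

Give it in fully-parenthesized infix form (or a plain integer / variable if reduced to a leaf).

Start: (1*((a+(8+a))+((0*z)+(0*z))))
Step 1: at root: (1*((a+(8+a))+((0*z)+(0*z)))) -> ((a+(8+a))+((0*z)+(0*z))); overall: (1*((a+(8+a))+((0*z)+(0*z)))) -> ((a+(8+a))+((0*z)+(0*z)))
Step 2: at RL: (0*z) -> 0; overall: ((a+(8+a))+((0*z)+(0*z))) -> ((a+(8+a))+(0+(0*z)))
Step 3: at R: (0+(0*z)) -> (0*z); overall: ((a+(8+a))+(0+(0*z))) -> ((a+(8+a))+(0*z))
Step 4: at R: (0*z) -> 0; overall: ((a+(8+a))+(0*z)) -> ((a+(8+a))+0)
Step 5: at root: ((a+(8+a))+0) -> (a+(8+a)); overall: ((a+(8+a))+0) -> (a+(8+a))
Fixed point: (a+(8+a))

Answer: (a+(8+a))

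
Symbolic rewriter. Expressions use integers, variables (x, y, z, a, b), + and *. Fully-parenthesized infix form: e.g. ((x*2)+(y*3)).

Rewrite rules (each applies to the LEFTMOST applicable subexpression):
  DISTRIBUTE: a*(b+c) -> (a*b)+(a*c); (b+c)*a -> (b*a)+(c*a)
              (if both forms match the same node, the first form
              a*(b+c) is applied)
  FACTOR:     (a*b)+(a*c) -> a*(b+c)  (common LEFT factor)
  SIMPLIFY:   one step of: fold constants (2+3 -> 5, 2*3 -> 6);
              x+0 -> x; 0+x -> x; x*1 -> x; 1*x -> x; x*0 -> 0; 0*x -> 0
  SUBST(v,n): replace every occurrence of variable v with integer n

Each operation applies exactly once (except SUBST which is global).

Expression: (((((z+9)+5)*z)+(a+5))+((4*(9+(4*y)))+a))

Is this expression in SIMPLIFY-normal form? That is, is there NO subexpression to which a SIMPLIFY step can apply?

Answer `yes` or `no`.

Answer: yes

Derivation:
Expression: (((((z+9)+5)*z)+(a+5))+((4*(9+(4*y)))+a))
Scanning for simplifiable subexpressions (pre-order)...
  at root: (((((z+9)+5)*z)+(a+5))+((4*(9+(4*y)))+a)) (not simplifiable)
  at L: ((((z+9)+5)*z)+(a+5)) (not simplifiable)
  at LL: (((z+9)+5)*z) (not simplifiable)
  at LLL: ((z+9)+5) (not simplifiable)
  at LLLL: (z+9) (not simplifiable)
  at LR: (a+5) (not simplifiable)
  at R: ((4*(9+(4*y)))+a) (not simplifiable)
  at RL: (4*(9+(4*y))) (not simplifiable)
  at RLR: (9+(4*y)) (not simplifiable)
  at RLRR: (4*y) (not simplifiable)
Result: no simplifiable subexpression found -> normal form.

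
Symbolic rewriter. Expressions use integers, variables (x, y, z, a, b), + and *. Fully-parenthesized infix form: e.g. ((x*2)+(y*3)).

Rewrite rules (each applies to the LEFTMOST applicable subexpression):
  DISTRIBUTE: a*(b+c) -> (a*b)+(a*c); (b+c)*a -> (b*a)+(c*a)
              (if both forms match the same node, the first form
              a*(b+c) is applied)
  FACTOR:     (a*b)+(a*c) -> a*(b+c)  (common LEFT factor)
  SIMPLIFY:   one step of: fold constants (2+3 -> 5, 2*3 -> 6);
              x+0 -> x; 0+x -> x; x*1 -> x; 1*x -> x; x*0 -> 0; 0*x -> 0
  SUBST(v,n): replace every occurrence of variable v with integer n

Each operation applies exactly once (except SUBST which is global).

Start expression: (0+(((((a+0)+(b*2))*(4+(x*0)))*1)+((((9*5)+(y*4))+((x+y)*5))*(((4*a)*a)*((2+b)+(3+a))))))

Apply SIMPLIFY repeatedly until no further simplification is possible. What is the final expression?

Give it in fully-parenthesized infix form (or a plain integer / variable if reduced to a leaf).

Start: (0+(((((a+0)+(b*2))*(4+(x*0)))*1)+((((9*5)+(y*4))+((x+y)*5))*(((4*a)*a)*((2+b)+(3+a))))))
Step 1: at root: (0+(((((a+0)+(b*2))*(4+(x*0)))*1)+((((9*5)+(y*4))+((x+y)*5))*(((4*a)*a)*((2+b)+(3+a)))))) -> (((((a+0)+(b*2))*(4+(x*0)))*1)+((((9*5)+(y*4))+((x+y)*5))*(((4*a)*a)*((2+b)+(3+a))))); overall: (0+(((((a+0)+(b*2))*(4+(x*0)))*1)+((((9*5)+(y*4))+((x+y)*5))*(((4*a)*a)*((2+b)+(3+a)))))) -> (((((a+0)+(b*2))*(4+(x*0)))*1)+((((9*5)+(y*4))+((x+y)*5))*(((4*a)*a)*((2+b)+(3+a)))))
Step 2: at L: ((((a+0)+(b*2))*(4+(x*0)))*1) -> (((a+0)+(b*2))*(4+(x*0))); overall: (((((a+0)+(b*2))*(4+(x*0)))*1)+((((9*5)+(y*4))+((x+y)*5))*(((4*a)*a)*((2+b)+(3+a))))) -> ((((a+0)+(b*2))*(4+(x*0)))+((((9*5)+(y*4))+((x+y)*5))*(((4*a)*a)*((2+b)+(3+a)))))
Step 3: at LLL: (a+0) -> a; overall: ((((a+0)+(b*2))*(4+(x*0)))+((((9*5)+(y*4))+((x+y)*5))*(((4*a)*a)*((2+b)+(3+a))))) -> (((a+(b*2))*(4+(x*0)))+((((9*5)+(y*4))+((x+y)*5))*(((4*a)*a)*((2+b)+(3+a)))))
Step 4: at LRR: (x*0) -> 0; overall: (((a+(b*2))*(4+(x*0)))+((((9*5)+(y*4))+((x+y)*5))*(((4*a)*a)*((2+b)+(3+a))))) -> (((a+(b*2))*(4+0))+((((9*5)+(y*4))+((x+y)*5))*(((4*a)*a)*((2+b)+(3+a)))))
Step 5: at LR: (4+0) -> 4; overall: (((a+(b*2))*(4+0))+((((9*5)+(y*4))+((x+y)*5))*(((4*a)*a)*((2+b)+(3+a))))) -> (((a+(b*2))*4)+((((9*5)+(y*4))+((x+y)*5))*(((4*a)*a)*((2+b)+(3+a)))))
Step 6: at RLLL: (9*5) -> 45; overall: (((a+(b*2))*4)+((((9*5)+(y*4))+((x+y)*5))*(((4*a)*a)*((2+b)+(3+a))))) -> (((a+(b*2))*4)+(((45+(y*4))+((x+y)*5))*(((4*a)*a)*((2+b)+(3+a)))))
Fixed point: (((a+(b*2))*4)+(((45+(y*4))+((x+y)*5))*(((4*a)*a)*((2+b)+(3+a)))))

Answer: (((a+(b*2))*4)+(((45+(y*4))+((x+y)*5))*(((4*a)*a)*((2+b)+(3+a)))))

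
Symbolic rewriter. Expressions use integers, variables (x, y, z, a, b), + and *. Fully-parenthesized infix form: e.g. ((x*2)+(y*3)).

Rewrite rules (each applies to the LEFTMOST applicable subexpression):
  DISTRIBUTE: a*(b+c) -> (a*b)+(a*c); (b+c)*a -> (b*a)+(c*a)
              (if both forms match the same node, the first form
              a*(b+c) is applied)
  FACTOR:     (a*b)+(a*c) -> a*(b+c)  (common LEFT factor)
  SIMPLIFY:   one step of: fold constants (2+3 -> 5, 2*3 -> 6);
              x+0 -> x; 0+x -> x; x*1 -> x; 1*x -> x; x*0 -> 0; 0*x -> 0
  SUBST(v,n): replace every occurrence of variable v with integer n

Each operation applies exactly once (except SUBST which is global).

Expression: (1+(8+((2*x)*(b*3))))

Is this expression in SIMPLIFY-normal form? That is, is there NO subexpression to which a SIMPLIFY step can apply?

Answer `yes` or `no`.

Answer: yes

Derivation:
Expression: (1+(8+((2*x)*(b*3))))
Scanning for simplifiable subexpressions (pre-order)...
  at root: (1+(8+((2*x)*(b*3)))) (not simplifiable)
  at R: (8+((2*x)*(b*3))) (not simplifiable)
  at RR: ((2*x)*(b*3)) (not simplifiable)
  at RRL: (2*x) (not simplifiable)
  at RRR: (b*3) (not simplifiable)
Result: no simplifiable subexpression found -> normal form.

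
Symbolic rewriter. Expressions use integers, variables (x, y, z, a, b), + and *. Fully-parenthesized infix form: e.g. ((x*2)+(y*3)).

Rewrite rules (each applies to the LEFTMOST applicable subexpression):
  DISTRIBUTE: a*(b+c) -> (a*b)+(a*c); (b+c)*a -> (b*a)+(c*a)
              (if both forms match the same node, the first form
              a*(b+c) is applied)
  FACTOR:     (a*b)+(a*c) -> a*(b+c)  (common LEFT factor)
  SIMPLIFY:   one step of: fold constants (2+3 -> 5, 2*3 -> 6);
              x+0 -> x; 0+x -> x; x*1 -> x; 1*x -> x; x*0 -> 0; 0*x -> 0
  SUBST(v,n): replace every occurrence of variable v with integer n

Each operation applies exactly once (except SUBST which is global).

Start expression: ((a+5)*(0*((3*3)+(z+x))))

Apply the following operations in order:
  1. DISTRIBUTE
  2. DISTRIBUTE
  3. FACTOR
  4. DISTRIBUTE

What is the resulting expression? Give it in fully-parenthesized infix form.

Answer: ((a*((0*(3*3))+(0*(z+x))))+(5*(0*((3*3)+(z+x)))))

Derivation:
Start: ((a+5)*(0*((3*3)+(z+x))))
Apply DISTRIBUTE at root (target: ((a+5)*(0*((3*3)+(z+x))))): ((a+5)*(0*((3*3)+(z+x)))) -> ((a*(0*((3*3)+(z+x))))+(5*(0*((3*3)+(z+x)))))
Apply DISTRIBUTE at LR (target: (0*((3*3)+(z+x)))): ((a*(0*((3*3)+(z+x))))+(5*(0*((3*3)+(z+x))))) -> ((a*((0*(3*3))+(0*(z+x))))+(5*(0*((3*3)+(z+x)))))
Apply FACTOR at LR (target: ((0*(3*3))+(0*(z+x)))): ((a*((0*(3*3))+(0*(z+x))))+(5*(0*((3*3)+(z+x))))) -> ((a*(0*((3*3)+(z+x))))+(5*(0*((3*3)+(z+x)))))
Apply DISTRIBUTE at LR (target: (0*((3*3)+(z+x)))): ((a*(0*((3*3)+(z+x))))+(5*(0*((3*3)+(z+x))))) -> ((a*((0*(3*3))+(0*(z+x))))+(5*(0*((3*3)+(z+x)))))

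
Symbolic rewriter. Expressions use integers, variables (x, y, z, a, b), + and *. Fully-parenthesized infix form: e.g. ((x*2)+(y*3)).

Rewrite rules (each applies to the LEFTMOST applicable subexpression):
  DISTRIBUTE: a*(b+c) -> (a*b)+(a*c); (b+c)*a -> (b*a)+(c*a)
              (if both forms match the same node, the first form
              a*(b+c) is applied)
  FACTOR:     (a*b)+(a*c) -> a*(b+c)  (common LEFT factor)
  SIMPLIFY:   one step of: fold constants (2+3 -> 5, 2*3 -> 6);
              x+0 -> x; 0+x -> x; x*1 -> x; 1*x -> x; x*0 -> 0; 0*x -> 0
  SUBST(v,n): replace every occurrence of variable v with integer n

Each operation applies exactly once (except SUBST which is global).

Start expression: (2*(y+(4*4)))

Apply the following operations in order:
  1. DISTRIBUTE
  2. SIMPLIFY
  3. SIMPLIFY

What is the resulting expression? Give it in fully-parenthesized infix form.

Start: (2*(y+(4*4)))
Apply DISTRIBUTE at root (target: (2*(y+(4*4)))): (2*(y+(4*4))) -> ((2*y)+(2*(4*4)))
Apply SIMPLIFY at RR (target: (4*4)): ((2*y)+(2*(4*4))) -> ((2*y)+(2*16))
Apply SIMPLIFY at R (target: (2*16)): ((2*y)+(2*16)) -> ((2*y)+32)

Answer: ((2*y)+32)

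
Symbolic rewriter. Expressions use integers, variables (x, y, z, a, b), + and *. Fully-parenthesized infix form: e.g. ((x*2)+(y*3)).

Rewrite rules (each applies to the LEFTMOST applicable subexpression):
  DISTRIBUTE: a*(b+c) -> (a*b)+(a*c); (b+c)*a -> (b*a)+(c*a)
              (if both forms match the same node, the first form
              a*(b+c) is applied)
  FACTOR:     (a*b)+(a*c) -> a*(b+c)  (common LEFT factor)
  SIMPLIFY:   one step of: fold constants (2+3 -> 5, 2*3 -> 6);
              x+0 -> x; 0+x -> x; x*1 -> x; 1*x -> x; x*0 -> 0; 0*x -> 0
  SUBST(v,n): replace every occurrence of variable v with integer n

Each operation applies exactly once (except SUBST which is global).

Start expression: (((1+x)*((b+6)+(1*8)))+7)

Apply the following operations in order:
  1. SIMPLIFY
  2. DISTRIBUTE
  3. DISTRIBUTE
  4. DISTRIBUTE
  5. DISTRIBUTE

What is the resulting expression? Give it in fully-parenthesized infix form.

Start: (((1+x)*((b+6)+(1*8)))+7)
Apply SIMPLIFY at LRR (target: (1*8)): (((1+x)*((b+6)+(1*8)))+7) -> (((1+x)*((b+6)+8))+7)
Apply DISTRIBUTE at L (target: ((1+x)*((b+6)+8))): (((1+x)*((b+6)+8))+7) -> ((((1+x)*(b+6))+((1+x)*8))+7)
Apply DISTRIBUTE at LL (target: ((1+x)*(b+6))): ((((1+x)*(b+6))+((1+x)*8))+7) -> (((((1+x)*b)+((1+x)*6))+((1+x)*8))+7)
Apply DISTRIBUTE at LLL (target: ((1+x)*b)): (((((1+x)*b)+((1+x)*6))+((1+x)*8))+7) -> (((((1*b)+(x*b))+((1+x)*6))+((1+x)*8))+7)
Apply DISTRIBUTE at LLR (target: ((1+x)*6)): (((((1*b)+(x*b))+((1+x)*6))+((1+x)*8))+7) -> (((((1*b)+(x*b))+((1*6)+(x*6)))+((1+x)*8))+7)

Answer: (((((1*b)+(x*b))+((1*6)+(x*6)))+((1+x)*8))+7)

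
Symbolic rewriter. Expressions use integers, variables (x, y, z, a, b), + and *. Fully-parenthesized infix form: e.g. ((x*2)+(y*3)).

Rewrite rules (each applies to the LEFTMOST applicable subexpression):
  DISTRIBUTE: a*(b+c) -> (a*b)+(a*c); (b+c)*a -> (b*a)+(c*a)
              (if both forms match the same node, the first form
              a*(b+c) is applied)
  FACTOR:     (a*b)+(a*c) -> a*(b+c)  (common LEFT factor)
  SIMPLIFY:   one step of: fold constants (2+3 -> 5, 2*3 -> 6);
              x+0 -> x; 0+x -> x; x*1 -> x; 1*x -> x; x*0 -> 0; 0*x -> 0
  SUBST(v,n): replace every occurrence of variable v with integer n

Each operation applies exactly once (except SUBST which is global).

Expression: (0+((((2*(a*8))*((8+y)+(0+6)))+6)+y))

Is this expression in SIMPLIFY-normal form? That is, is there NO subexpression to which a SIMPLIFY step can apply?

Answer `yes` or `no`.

Answer: no

Derivation:
Expression: (0+((((2*(a*8))*((8+y)+(0+6)))+6)+y))
Scanning for simplifiable subexpressions (pre-order)...
  at root: (0+((((2*(a*8))*((8+y)+(0+6)))+6)+y)) (SIMPLIFIABLE)
  at R: ((((2*(a*8))*((8+y)+(0+6)))+6)+y) (not simplifiable)
  at RL: (((2*(a*8))*((8+y)+(0+6)))+6) (not simplifiable)
  at RLL: ((2*(a*8))*((8+y)+(0+6))) (not simplifiable)
  at RLLL: (2*(a*8)) (not simplifiable)
  at RLLLR: (a*8) (not simplifiable)
  at RLLR: ((8+y)+(0+6)) (not simplifiable)
  at RLLRL: (8+y) (not simplifiable)
  at RLLRR: (0+6) (SIMPLIFIABLE)
Found simplifiable subexpr at path root: (0+((((2*(a*8))*((8+y)+(0+6)))+6)+y))
One SIMPLIFY step would give: ((((2*(a*8))*((8+y)+(0+6)))+6)+y)
-> NOT in normal form.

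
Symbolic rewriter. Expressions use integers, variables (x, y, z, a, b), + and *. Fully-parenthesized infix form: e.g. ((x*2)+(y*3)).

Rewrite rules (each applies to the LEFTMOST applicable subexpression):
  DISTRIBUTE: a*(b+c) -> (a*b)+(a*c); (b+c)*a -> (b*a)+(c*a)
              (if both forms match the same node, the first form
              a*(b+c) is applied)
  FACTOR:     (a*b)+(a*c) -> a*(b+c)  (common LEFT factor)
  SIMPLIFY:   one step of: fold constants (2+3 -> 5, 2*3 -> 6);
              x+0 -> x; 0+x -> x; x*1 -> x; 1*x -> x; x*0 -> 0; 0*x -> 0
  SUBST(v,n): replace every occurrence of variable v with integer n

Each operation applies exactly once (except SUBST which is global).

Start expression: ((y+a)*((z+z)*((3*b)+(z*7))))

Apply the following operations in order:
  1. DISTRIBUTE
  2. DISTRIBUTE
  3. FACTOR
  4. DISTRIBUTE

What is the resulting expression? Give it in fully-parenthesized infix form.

Answer: ((y*(((z+z)*(3*b))+((z+z)*(z*7))))+(a*((z+z)*((3*b)+(z*7)))))

Derivation:
Start: ((y+a)*((z+z)*((3*b)+(z*7))))
Apply DISTRIBUTE at root (target: ((y+a)*((z+z)*((3*b)+(z*7))))): ((y+a)*((z+z)*((3*b)+(z*7)))) -> ((y*((z+z)*((3*b)+(z*7))))+(a*((z+z)*((3*b)+(z*7)))))
Apply DISTRIBUTE at LR (target: ((z+z)*((3*b)+(z*7)))): ((y*((z+z)*((3*b)+(z*7))))+(a*((z+z)*((3*b)+(z*7))))) -> ((y*(((z+z)*(3*b))+((z+z)*(z*7))))+(a*((z+z)*((3*b)+(z*7)))))
Apply FACTOR at LR (target: (((z+z)*(3*b))+((z+z)*(z*7)))): ((y*(((z+z)*(3*b))+((z+z)*(z*7))))+(a*((z+z)*((3*b)+(z*7))))) -> ((y*((z+z)*((3*b)+(z*7))))+(a*((z+z)*((3*b)+(z*7)))))
Apply DISTRIBUTE at LR (target: ((z+z)*((3*b)+(z*7)))): ((y*((z+z)*((3*b)+(z*7))))+(a*((z+z)*((3*b)+(z*7))))) -> ((y*(((z+z)*(3*b))+((z+z)*(z*7))))+(a*((z+z)*((3*b)+(z*7)))))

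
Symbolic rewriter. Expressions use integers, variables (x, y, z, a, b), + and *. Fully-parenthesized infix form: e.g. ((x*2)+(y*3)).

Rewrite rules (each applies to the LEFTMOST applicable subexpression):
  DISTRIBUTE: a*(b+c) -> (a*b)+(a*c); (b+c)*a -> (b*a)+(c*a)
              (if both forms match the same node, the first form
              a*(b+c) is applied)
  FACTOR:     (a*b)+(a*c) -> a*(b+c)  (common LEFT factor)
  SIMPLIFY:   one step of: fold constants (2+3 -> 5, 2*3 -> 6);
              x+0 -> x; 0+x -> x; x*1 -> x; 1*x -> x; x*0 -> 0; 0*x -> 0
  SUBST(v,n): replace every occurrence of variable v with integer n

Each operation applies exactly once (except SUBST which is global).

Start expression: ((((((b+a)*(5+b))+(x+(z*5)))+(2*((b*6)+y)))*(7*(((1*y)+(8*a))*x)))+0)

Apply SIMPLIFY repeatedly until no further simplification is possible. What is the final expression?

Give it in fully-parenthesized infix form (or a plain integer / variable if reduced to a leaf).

Answer: (((((b+a)*(5+b))+(x+(z*5)))+(2*((b*6)+y)))*(7*((y+(8*a))*x)))

Derivation:
Start: ((((((b+a)*(5+b))+(x+(z*5)))+(2*((b*6)+y)))*(7*(((1*y)+(8*a))*x)))+0)
Step 1: at root: ((((((b+a)*(5+b))+(x+(z*5)))+(2*((b*6)+y)))*(7*(((1*y)+(8*a))*x)))+0) -> (((((b+a)*(5+b))+(x+(z*5)))+(2*((b*6)+y)))*(7*(((1*y)+(8*a))*x))); overall: ((((((b+a)*(5+b))+(x+(z*5)))+(2*((b*6)+y)))*(7*(((1*y)+(8*a))*x)))+0) -> (((((b+a)*(5+b))+(x+(z*5)))+(2*((b*6)+y)))*(7*(((1*y)+(8*a))*x)))
Step 2: at RRLL: (1*y) -> y; overall: (((((b+a)*(5+b))+(x+(z*5)))+(2*((b*6)+y)))*(7*(((1*y)+(8*a))*x))) -> (((((b+a)*(5+b))+(x+(z*5)))+(2*((b*6)+y)))*(7*((y+(8*a))*x)))
Fixed point: (((((b+a)*(5+b))+(x+(z*5)))+(2*((b*6)+y)))*(7*((y+(8*a))*x)))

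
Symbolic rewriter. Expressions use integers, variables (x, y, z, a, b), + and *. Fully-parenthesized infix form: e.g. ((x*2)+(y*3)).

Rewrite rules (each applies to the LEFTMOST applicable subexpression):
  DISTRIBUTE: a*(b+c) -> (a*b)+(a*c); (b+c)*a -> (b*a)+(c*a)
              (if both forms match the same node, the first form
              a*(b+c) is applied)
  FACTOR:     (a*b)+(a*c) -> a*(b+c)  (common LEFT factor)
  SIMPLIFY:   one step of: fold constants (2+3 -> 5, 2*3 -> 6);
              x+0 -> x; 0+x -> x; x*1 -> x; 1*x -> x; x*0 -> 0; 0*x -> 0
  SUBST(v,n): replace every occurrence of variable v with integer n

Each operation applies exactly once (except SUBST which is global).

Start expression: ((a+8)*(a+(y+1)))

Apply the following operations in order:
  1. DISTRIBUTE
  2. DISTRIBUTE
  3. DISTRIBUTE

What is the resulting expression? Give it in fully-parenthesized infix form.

Start: ((a+8)*(a+(y+1)))
Apply DISTRIBUTE at root (target: ((a+8)*(a+(y+1)))): ((a+8)*(a+(y+1))) -> (((a+8)*a)+((a+8)*(y+1)))
Apply DISTRIBUTE at L (target: ((a+8)*a)): (((a+8)*a)+((a+8)*(y+1))) -> (((a*a)+(8*a))+((a+8)*(y+1)))
Apply DISTRIBUTE at R (target: ((a+8)*(y+1))): (((a*a)+(8*a))+((a+8)*(y+1))) -> (((a*a)+(8*a))+(((a+8)*y)+((a+8)*1)))

Answer: (((a*a)+(8*a))+(((a+8)*y)+((a+8)*1)))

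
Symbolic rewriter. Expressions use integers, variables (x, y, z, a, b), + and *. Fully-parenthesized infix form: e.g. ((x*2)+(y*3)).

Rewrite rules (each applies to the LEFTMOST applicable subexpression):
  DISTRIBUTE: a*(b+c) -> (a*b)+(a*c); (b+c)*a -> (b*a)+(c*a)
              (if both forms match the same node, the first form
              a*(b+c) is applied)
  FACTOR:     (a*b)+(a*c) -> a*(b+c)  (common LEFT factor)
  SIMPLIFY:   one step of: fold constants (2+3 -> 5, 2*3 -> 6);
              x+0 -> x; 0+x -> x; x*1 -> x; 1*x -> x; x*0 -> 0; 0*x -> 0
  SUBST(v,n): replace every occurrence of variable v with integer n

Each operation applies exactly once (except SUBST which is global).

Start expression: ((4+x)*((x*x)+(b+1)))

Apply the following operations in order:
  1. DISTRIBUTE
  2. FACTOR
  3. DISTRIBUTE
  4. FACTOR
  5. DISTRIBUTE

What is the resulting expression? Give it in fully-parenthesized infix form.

Answer: (((4+x)*(x*x))+((4+x)*(b+1)))

Derivation:
Start: ((4+x)*((x*x)+(b+1)))
Apply DISTRIBUTE at root (target: ((4+x)*((x*x)+(b+1)))): ((4+x)*((x*x)+(b+1))) -> (((4+x)*(x*x))+((4+x)*(b+1)))
Apply FACTOR at root (target: (((4+x)*(x*x))+((4+x)*(b+1)))): (((4+x)*(x*x))+((4+x)*(b+1))) -> ((4+x)*((x*x)+(b+1)))
Apply DISTRIBUTE at root (target: ((4+x)*((x*x)+(b+1)))): ((4+x)*((x*x)+(b+1))) -> (((4+x)*(x*x))+((4+x)*(b+1)))
Apply FACTOR at root (target: (((4+x)*(x*x))+((4+x)*(b+1)))): (((4+x)*(x*x))+((4+x)*(b+1))) -> ((4+x)*((x*x)+(b+1)))
Apply DISTRIBUTE at root (target: ((4+x)*((x*x)+(b+1)))): ((4+x)*((x*x)+(b+1))) -> (((4+x)*(x*x))+((4+x)*(b+1)))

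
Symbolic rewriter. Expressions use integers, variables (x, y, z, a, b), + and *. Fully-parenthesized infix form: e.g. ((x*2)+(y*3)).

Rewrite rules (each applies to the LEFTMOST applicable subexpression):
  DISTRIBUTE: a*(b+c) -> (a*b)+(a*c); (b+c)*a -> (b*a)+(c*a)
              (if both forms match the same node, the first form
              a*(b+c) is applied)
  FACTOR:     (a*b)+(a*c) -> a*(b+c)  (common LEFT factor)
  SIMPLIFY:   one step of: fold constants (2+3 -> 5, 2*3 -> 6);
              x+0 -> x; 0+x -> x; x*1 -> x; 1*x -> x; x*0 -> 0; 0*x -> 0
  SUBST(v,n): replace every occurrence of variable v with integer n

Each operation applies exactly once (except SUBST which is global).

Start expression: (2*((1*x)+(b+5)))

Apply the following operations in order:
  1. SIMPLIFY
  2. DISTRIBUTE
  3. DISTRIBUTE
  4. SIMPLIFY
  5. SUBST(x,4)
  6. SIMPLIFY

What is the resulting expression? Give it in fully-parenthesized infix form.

Answer: (8+((2*b)+10))

Derivation:
Start: (2*((1*x)+(b+5)))
Apply SIMPLIFY at RL (target: (1*x)): (2*((1*x)+(b+5))) -> (2*(x+(b+5)))
Apply DISTRIBUTE at root (target: (2*(x+(b+5)))): (2*(x+(b+5))) -> ((2*x)+(2*(b+5)))
Apply DISTRIBUTE at R (target: (2*(b+5))): ((2*x)+(2*(b+5))) -> ((2*x)+((2*b)+(2*5)))
Apply SIMPLIFY at RR (target: (2*5)): ((2*x)+((2*b)+(2*5))) -> ((2*x)+((2*b)+10))
Apply SUBST(x,4): ((2*x)+((2*b)+10)) -> ((2*4)+((2*b)+10))
Apply SIMPLIFY at L (target: (2*4)): ((2*4)+((2*b)+10)) -> (8+((2*b)+10))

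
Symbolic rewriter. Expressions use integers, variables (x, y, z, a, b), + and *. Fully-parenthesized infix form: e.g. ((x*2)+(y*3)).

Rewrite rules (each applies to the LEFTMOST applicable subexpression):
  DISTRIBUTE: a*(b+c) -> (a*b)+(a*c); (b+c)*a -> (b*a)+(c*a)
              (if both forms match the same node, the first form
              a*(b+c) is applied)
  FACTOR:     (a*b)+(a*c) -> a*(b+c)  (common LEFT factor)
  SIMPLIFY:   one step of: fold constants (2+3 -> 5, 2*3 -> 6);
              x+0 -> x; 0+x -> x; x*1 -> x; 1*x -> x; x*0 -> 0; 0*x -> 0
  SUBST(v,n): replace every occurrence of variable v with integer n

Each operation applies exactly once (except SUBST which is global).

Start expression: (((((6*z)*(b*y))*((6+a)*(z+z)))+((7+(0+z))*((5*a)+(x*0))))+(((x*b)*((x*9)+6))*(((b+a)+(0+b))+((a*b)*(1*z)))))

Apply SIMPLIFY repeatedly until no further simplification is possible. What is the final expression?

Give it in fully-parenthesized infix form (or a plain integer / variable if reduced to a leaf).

Answer: (((((6*z)*(b*y))*((6+a)*(z+z)))+((7+z)*(5*a)))+(((x*b)*((x*9)+6))*(((b+a)+b)+((a*b)*z))))

Derivation:
Start: (((((6*z)*(b*y))*((6+a)*(z+z)))+((7+(0+z))*((5*a)+(x*0))))+(((x*b)*((x*9)+6))*(((b+a)+(0+b))+((a*b)*(1*z)))))
Step 1: at LRLR: (0+z) -> z; overall: (((((6*z)*(b*y))*((6+a)*(z+z)))+((7+(0+z))*((5*a)+(x*0))))+(((x*b)*((x*9)+6))*(((b+a)+(0+b))+((a*b)*(1*z))))) -> (((((6*z)*(b*y))*((6+a)*(z+z)))+((7+z)*((5*a)+(x*0))))+(((x*b)*((x*9)+6))*(((b+a)+(0+b))+((a*b)*(1*z)))))
Step 2: at LRRR: (x*0) -> 0; overall: (((((6*z)*(b*y))*((6+a)*(z+z)))+((7+z)*((5*a)+(x*0))))+(((x*b)*((x*9)+6))*(((b+a)+(0+b))+((a*b)*(1*z))))) -> (((((6*z)*(b*y))*((6+a)*(z+z)))+((7+z)*((5*a)+0)))+(((x*b)*((x*9)+6))*(((b+a)+(0+b))+((a*b)*(1*z)))))
Step 3: at LRR: ((5*a)+0) -> (5*a); overall: (((((6*z)*(b*y))*((6+a)*(z+z)))+((7+z)*((5*a)+0)))+(((x*b)*((x*9)+6))*(((b+a)+(0+b))+((a*b)*(1*z))))) -> (((((6*z)*(b*y))*((6+a)*(z+z)))+((7+z)*(5*a)))+(((x*b)*((x*9)+6))*(((b+a)+(0+b))+((a*b)*(1*z)))))
Step 4: at RRLR: (0+b) -> b; overall: (((((6*z)*(b*y))*((6+a)*(z+z)))+((7+z)*(5*a)))+(((x*b)*((x*9)+6))*(((b+a)+(0+b))+((a*b)*(1*z))))) -> (((((6*z)*(b*y))*((6+a)*(z+z)))+((7+z)*(5*a)))+(((x*b)*((x*9)+6))*(((b+a)+b)+((a*b)*(1*z)))))
Step 5: at RRRR: (1*z) -> z; overall: (((((6*z)*(b*y))*((6+a)*(z+z)))+((7+z)*(5*a)))+(((x*b)*((x*9)+6))*(((b+a)+b)+((a*b)*(1*z))))) -> (((((6*z)*(b*y))*((6+a)*(z+z)))+((7+z)*(5*a)))+(((x*b)*((x*9)+6))*(((b+a)+b)+((a*b)*z))))
Fixed point: (((((6*z)*(b*y))*((6+a)*(z+z)))+((7+z)*(5*a)))+(((x*b)*((x*9)+6))*(((b+a)+b)+((a*b)*z))))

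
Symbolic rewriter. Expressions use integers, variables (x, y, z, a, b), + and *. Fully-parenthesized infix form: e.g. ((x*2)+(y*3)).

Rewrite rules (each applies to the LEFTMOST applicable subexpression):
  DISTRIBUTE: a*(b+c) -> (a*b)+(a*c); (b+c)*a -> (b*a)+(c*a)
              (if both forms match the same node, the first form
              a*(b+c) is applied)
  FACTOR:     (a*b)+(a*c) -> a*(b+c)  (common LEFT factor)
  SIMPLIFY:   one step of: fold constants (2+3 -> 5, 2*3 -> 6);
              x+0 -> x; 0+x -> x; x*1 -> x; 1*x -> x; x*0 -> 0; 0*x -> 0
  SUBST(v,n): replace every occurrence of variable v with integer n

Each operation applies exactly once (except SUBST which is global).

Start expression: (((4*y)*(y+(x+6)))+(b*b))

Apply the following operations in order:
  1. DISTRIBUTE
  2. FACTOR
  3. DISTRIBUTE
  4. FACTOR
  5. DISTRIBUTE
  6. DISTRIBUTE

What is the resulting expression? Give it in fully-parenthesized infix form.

Start: (((4*y)*(y+(x+6)))+(b*b))
Apply DISTRIBUTE at L (target: ((4*y)*(y+(x+6)))): (((4*y)*(y+(x+6)))+(b*b)) -> ((((4*y)*y)+((4*y)*(x+6)))+(b*b))
Apply FACTOR at L (target: (((4*y)*y)+((4*y)*(x+6)))): ((((4*y)*y)+((4*y)*(x+6)))+(b*b)) -> (((4*y)*(y+(x+6)))+(b*b))
Apply DISTRIBUTE at L (target: ((4*y)*(y+(x+6)))): (((4*y)*(y+(x+6)))+(b*b)) -> ((((4*y)*y)+((4*y)*(x+6)))+(b*b))
Apply FACTOR at L (target: (((4*y)*y)+((4*y)*(x+6)))): ((((4*y)*y)+((4*y)*(x+6)))+(b*b)) -> (((4*y)*(y+(x+6)))+(b*b))
Apply DISTRIBUTE at L (target: ((4*y)*(y+(x+6)))): (((4*y)*(y+(x+6)))+(b*b)) -> ((((4*y)*y)+((4*y)*(x+6)))+(b*b))
Apply DISTRIBUTE at LR (target: ((4*y)*(x+6))): ((((4*y)*y)+((4*y)*(x+6)))+(b*b)) -> ((((4*y)*y)+(((4*y)*x)+((4*y)*6)))+(b*b))

Answer: ((((4*y)*y)+(((4*y)*x)+((4*y)*6)))+(b*b))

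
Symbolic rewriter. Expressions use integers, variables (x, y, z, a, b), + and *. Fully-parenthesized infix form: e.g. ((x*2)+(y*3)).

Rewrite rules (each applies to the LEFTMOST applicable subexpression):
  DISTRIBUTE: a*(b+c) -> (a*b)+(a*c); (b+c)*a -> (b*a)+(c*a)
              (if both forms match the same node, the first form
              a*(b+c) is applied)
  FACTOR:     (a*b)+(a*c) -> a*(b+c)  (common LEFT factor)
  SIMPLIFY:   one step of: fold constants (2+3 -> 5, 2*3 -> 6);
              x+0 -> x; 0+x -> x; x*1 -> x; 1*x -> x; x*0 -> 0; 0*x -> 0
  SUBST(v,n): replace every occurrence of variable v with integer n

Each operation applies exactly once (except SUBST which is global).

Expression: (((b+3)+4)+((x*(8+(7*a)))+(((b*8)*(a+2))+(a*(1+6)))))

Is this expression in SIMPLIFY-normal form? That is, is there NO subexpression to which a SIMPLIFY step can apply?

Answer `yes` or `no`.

Answer: no

Derivation:
Expression: (((b+3)+4)+((x*(8+(7*a)))+(((b*8)*(a+2))+(a*(1+6)))))
Scanning for simplifiable subexpressions (pre-order)...
  at root: (((b+3)+4)+((x*(8+(7*a)))+(((b*8)*(a+2))+(a*(1+6))))) (not simplifiable)
  at L: ((b+3)+4) (not simplifiable)
  at LL: (b+3) (not simplifiable)
  at R: ((x*(8+(7*a)))+(((b*8)*(a+2))+(a*(1+6)))) (not simplifiable)
  at RL: (x*(8+(7*a))) (not simplifiable)
  at RLR: (8+(7*a)) (not simplifiable)
  at RLRR: (7*a) (not simplifiable)
  at RR: (((b*8)*(a+2))+(a*(1+6))) (not simplifiable)
  at RRL: ((b*8)*(a+2)) (not simplifiable)
  at RRLL: (b*8) (not simplifiable)
  at RRLR: (a+2) (not simplifiable)
  at RRR: (a*(1+6)) (not simplifiable)
  at RRRR: (1+6) (SIMPLIFIABLE)
Found simplifiable subexpr at path RRRR: (1+6)
One SIMPLIFY step would give: (((b+3)+4)+((x*(8+(7*a)))+(((b*8)*(a+2))+(a*7))))
-> NOT in normal form.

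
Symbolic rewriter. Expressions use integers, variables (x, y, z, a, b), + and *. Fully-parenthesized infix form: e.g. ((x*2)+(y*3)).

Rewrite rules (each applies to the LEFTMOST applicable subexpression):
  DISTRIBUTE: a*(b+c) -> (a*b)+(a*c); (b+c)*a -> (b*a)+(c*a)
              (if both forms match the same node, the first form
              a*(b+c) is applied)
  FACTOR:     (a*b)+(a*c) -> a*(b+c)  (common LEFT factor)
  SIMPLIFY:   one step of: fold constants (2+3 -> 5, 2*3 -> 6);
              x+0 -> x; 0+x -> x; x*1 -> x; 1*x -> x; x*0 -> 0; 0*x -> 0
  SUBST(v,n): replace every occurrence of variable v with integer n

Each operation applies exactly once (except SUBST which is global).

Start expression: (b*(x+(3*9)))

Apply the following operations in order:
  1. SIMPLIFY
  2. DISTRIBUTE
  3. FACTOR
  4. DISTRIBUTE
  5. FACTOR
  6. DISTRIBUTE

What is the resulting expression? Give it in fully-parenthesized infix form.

Answer: ((b*x)+(b*27))

Derivation:
Start: (b*(x+(3*9)))
Apply SIMPLIFY at RR (target: (3*9)): (b*(x+(3*9))) -> (b*(x+27))
Apply DISTRIBUTE at root (target: (b*(x+27))): (b*(x+27)) -> ((b*x)+(b*27))
Apply FACTOR at root (target: ((b*x)+(b*27))): ((b*x)+(b*27)) -> (b*(x+27))
Apply DISTRIBUTE at root (target: (b*(x+27))): (b*(x+27)) -> ((b*x)+(b*27))
Apply FACTOR at root (target: ((b*x)+(b*27))): ((b*x)+(b*27)) -> (b*(x+27))
Apply DISTRIBUTE at root (target: (b*(x+27))): (b*(x+27)) -> ((b*x)+(b*27))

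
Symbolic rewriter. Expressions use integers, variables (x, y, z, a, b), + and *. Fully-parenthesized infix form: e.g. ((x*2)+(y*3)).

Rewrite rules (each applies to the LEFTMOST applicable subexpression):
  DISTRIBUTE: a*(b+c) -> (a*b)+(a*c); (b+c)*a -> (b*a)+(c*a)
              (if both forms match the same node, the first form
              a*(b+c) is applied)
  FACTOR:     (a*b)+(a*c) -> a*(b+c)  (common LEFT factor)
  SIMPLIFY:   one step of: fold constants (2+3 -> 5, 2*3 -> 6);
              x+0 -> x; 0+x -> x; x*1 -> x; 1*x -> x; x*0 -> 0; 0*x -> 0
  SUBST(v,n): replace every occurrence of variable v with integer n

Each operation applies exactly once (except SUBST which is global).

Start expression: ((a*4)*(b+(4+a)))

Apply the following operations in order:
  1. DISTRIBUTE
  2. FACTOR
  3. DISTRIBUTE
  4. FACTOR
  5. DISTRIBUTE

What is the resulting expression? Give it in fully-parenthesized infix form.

Start: ((a*4)*(b+(4+a)))
Apply DISTRIBUTE at root (target: ((a*4)*(b+(4+a)))): ((a*4)*(b+(4+a))) -> (((a*4)*b)+((a*4)*(4+a)))
Apply FACTOR at root (target: (((a*4)*b)+((a*4)*(4+a)))): (((a*4)*b)+((a*4)*(4+a))) -> ((a*4)*(b+(4+a)))
Apply DISTRIBUTE at root (target: ((a*4)*(b+(4+a)))): ((a*4)*(b+(4+a))) -> (((a*4)*b)+((a*4)*(4+a)))
Apply FACTOR at root (target: (((a*4)*b)+((a*4)*(4+a)))): (((a*4)*b)+((a*4)*(4+a))) -> ((a*4)*(b+(4+a)))
Apply DISTRIBUTE at root (target: ((a*4)*(b+(4+a)))): ((a*4)*(b+(4+a))) -> (((a*4)*b)+((a*4)*(4+a)))

Answer: (((a*4)*b)+((a*4)*(4+a)))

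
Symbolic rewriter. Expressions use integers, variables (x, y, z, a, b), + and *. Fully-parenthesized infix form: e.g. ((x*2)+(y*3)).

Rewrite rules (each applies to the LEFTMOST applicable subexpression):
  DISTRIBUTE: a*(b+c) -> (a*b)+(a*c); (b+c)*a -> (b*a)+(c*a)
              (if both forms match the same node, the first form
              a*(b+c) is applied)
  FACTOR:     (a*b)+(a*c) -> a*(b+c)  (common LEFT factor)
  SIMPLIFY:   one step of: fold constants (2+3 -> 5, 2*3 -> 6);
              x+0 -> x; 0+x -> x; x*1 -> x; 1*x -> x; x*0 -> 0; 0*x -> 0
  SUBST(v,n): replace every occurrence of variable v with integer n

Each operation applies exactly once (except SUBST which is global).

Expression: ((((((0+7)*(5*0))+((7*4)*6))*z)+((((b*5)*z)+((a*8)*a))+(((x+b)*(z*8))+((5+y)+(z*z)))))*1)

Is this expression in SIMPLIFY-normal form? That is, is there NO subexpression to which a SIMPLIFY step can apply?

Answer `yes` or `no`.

Expression: ((((((0+7)*(5*0))+((7*4)*6))*z)+((((b*5)*z)+((a*8)*a))+(((x+b)*(z*8))+((5+y)+(z*z)))))*1)
Scanning for simplifiable subexpressions (pre-order)...
  at root: ((((((0+7)*(5*0))+((7*4)*6))*z)+((((b*5)*z)+((a*8)*a))+(((x+b)*(z*8))+((5+y)+(z*z)))))*1) (SIMPLIFIABLE)
  at L: (((((0+7)*(5*0))+((7*4)*6))*z)+((((b*5)*z)+((a*8)*a))+(((x+b)*(z*8))+((5+y)+(z*z))))) (not simplifiable)
  at LL: ((((0+7)*(5*0))+((7*4)*6))*z) (not simplifiable)
  at LLL: (((0+7)*(5*0))+((7*4)*6)) (not simplifiable)
  at LLLL: ((0+7)*(5*0)) (not simplifiable)
  at LLLLL: (0+7) (SIMPLIFIABLE)
  at LLLLR: (5*0) (SIMPLIFIABLE)
  at LLLR: ((7*4)*6) (not simplifiable)
  at LLLRL: (7*4) (SIMPLIFIABLE)
  at LR: ((((b*5)*z)+((a*8)*a))+(((x+b)*(z*8))+((5+y)+(z*z)))) (not simplifiable)
  at LRL: (((b*5)*z)+((a*8)*a)) (not simplifiable)
  at LRLL: ((b*5)*z) (not simplifiable)
  at LRLLL: (b*5) (not simplifiable)
  at LRLR: ((a*8)*a) (not simplifiable)
  at LRLRL: (a*8) (not simplifiable)
  at LRR: (((x+b)*(z*8))+((5+y)+(z*z))) (not simplifiable)
  at LRRL: ((x+b)*(z*8)) (not simplifiable)
  at LRRLL: (x+b) (not simplifiable)
  at LRRLR: (z*8) (not simplifiable)
  at LRRR: ((5+y)+(z*z)) (not simplifiable)
  at LRRRL: (5+y) (not simplifiable)
  at LRRRR: (z*z) (not simplifiable)
Found simplifiable subexpr at path root: ((((((0+7)*(5*0))+((7*4)*6))*z)+((((b*5)*z)+((a*8)*a))+(((x+b)*(z*8))+((5+y)+(z*z)))))*1)
One SIMPLIFY step would give: (((((0+7)*(5*0))+((7*4)*6))*z)+((((b*5)*z)+((a*8)*a))+(((x+b)*(z*8))+((5+y)+(z*z)))))
-> NOT in normal form.

Answer: no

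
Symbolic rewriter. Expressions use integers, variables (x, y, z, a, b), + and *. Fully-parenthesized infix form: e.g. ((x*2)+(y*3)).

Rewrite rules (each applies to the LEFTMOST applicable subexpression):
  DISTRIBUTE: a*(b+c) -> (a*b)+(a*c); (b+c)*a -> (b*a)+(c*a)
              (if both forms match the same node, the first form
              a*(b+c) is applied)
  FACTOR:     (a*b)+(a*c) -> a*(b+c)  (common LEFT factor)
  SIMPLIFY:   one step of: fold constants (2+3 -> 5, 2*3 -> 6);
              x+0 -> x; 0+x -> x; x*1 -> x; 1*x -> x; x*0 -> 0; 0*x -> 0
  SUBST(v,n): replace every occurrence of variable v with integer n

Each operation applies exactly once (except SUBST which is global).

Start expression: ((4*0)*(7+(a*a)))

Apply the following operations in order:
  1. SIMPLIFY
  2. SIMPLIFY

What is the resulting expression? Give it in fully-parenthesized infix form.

Answer: 0

Derivation:
Start: ((4*0)*(7+(a*a)))
Apply SIMPLIFY at L (target: (4*0)): ((4*0)*(7+(a*a))) -> (0*(7+(a*a)))
Apply SIMPLIFY at root (target: (0*(7+(a*a)))): (0*(7+(a*a))) -> 0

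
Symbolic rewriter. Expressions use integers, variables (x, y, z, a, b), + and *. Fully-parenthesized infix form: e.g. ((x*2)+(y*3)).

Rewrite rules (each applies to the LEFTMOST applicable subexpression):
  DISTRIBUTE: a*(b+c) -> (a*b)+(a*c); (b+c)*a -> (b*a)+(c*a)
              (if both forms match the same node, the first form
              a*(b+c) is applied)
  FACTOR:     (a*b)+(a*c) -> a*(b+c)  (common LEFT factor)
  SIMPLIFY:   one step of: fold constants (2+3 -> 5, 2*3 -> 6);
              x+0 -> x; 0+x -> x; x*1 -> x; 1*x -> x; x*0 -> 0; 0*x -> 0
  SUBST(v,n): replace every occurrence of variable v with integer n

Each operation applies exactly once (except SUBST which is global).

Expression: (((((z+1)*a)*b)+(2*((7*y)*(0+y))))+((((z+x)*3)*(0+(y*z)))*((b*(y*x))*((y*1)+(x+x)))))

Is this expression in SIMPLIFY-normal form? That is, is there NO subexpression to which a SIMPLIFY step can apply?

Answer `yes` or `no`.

Answer: no

Derivation:
Expression: (((((z+1)*a)*b)+(2*((7*y)*(0+y))))+((((z+x)*3)*(0+(y*z)))*((b*(y*x))*((y*1)+(x+x)))))
Scanning for simplifiable subexpressions (pre-order)...
  at root: (((((z+1)*a)*b)+(2*((7*y)*(0+y))))+((((z+x)*3)*(0+(y*z)))*((b*(y*x))*((y*1)+(x+x))))) (not simplifiable)
  at L: ((((z+1)*a)*b)+(2*((7*y)*(0+y)))) (not simplifiable)
  at LL: (((z+1)*a)*b) (not simplifiable)
  at LLL: ((z+1)*a) (not simplifiable)
  at LLLL: (z+1) (not simplifiable)
  at LR: (2*((7*y)*(0+y))) (not simplifiable)
  at LRR: ((7*y)*(0+y)) (not simplifiable)
  at LRRL: (7*y) (not simplifiable)
  at LRRR: (0+y) (SIMPLIFIABLE)
  at R: ((((z+x)*3)*(0+(y*z)))*((b*(y*x))*((y*1)+(x+x)))) (not simplifiable)
  at RL: (((z+x)*3)*(0+(y*z))) (not simplifiable)
  at RLL: ((z+x)*3) (not simplifiable)
  at RLLL: (z+x) (not simplifiable)
  at RLR: (0+(y*z)) (SIMPLIFIABLE)
  at RLRR: (y*z) (not simplifiable)
  at RR: ((b*(y*x))*((y*1)+(x+x))) (not simplifiable)
  at RRL: (b*(y*x)) (not simplifiable)
  at RRLR: (y*x) (not simplifiable)
  at RRR: ((y*1)+(x+x)) (not simplifiable)
  at RRRL: (y*1) (SIMPLIFIABLE)
  at RRRR: (x+x) (not simplifiable)
Found simplifiable subexpr at path LRRR: (0+y)
One SIMPLIFY step would give: (((((z+1)*a)*b)+(2*((7*y)*y)))+((((z+x)*3)*(0+(y*z)))*((b*(y*x))*((y*1)+(x+x)))))
-> NOT in normal form.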